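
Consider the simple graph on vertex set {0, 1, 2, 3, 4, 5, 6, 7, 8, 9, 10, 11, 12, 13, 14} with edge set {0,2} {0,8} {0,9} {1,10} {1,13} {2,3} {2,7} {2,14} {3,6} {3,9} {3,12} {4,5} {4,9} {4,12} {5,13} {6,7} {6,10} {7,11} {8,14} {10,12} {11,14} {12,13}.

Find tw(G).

3

A width-3 tree decomposition is:
Bags: B1 = {1, 5, 10, 13}  B2 = {5, 10, 12, 13}  B3 = {4, 5, 10, 12}  B4 = {4, 6, 10, 12}  B5 = {3, 4, 6, 12}  B6 = {3, 4, 6, 9}  B7 = {3, 6, 7, 9}  B8 = {2, 3, 7, 9}  B9 = {0, 2, 7, 9}  B10 = {0, 2, 7, 11}  B11 = {0, 2, 11, 14}  B12 = {0, 8, 11, 14}
Tree: B1–B2, B2–B3, B3–B4, B4–B5, B5–B6, B6–B7, B7–B8, B8–B9, B9–B10, B10–B11, B11–B12
Each bag holds 4 vertices, so the decomposition has width 3, which upper-bounds the treewidth. For the lower bound: the 4 vertex sets {1,5,13}, {10}, {12}, {3,4,6,9} are disjoint, each induces a connected subgraph, and every pair is joined by at least one edge of G. Contracting each set to a single vertex therefore yields K_{4} as a minor, and since treewidth is minor-monotone, tw(G) ≥ tw(K_{4}) = 3. Combining the bounds, tw(G) = 3.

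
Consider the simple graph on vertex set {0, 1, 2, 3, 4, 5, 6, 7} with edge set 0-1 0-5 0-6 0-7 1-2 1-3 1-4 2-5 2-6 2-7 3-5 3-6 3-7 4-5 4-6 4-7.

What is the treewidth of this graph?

4

A width-4 tree decomposition is:
Bags: B1 = {0, 2, 3, 4, 7}  B2 = {0, 2, 3, 4, 6}  B3 = {0, 2, 3, 4, 5}  B4 = {0, 1, 2, 3, 4}
Tree: B1–B2, B2–B3, B3–B4
Each bag holds 5 vertices, so the decomposition has width 4, which upper-bounds the treewidth. For the lower bound: the 5 vertex sets {3,7}, {0,6}, {2,5}, {4}, {1} are disjoint, each induces a connected subgraph, and every pair is joined by at least one edge of G. Contracting each set to a single vertex therefore yields K_{5} as a minor, and since treewidth is minor-monotone, tw(G) ≥ tw(K_{5}) = 4. Therefore the treewidth is 4.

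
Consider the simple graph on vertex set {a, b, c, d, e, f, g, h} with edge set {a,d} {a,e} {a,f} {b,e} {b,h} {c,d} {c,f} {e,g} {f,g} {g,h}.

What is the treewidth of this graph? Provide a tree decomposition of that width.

Treewidth 2.
One such decomposition:
Bags: B1 = {c, d, f}  B2 = {a, d, f}  B3 = {a, f, g}  B4 = {a, e, g}  B5 = {e, g, h}  B6 = {b, e, h}
Tree: B1–B2, B2–B3, B3–B4, B4–B5, B5–B6

Every bag has size at most 3, so the width is 3 − 1 = 2 and tw(G) ≤ 2. For the lower bound, G contains the cycle c–d–a–f–c, so G is not a forest; only forests have treewidth ≤ 1, hence tw(G) ≥ 2. Combining the bounds, tw(G) = 2.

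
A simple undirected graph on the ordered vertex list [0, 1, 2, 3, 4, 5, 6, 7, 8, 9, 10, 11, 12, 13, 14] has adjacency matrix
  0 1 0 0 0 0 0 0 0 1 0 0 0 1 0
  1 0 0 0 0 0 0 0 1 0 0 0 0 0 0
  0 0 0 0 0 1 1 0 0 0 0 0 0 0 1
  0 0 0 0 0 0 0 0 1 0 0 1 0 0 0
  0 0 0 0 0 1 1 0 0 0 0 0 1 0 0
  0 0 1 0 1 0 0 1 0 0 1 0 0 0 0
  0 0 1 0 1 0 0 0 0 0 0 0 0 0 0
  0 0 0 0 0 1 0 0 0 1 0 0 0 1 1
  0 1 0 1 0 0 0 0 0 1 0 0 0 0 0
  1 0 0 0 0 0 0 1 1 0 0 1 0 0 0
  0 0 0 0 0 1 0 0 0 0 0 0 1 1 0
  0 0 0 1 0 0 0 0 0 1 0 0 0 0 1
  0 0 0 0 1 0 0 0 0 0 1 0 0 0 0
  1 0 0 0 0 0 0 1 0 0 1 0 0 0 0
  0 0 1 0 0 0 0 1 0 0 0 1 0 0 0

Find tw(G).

A width-3 tree decomposition is:
Bags: B1 = {1, 3, 8, 11}  B2 = {1, 8, 9, 11}  B3 = {0, 1, 9, 11}  B4 = {0, 9, 11, 14}  B5 = {0, 7, 9, 14}  B6 = {0, 7, 13, 14}  B7 = {2, 7, 13, 14}  B8 = {2, 5, 7, 13}  B9 = {2, 5, 10, 13}  B10 = {2, 5, 6, 10}  B11 = {4, 5, 6, 10}  B12 = {4, 6, 10, 12}
Tree: B1–B2, B2–B3, B3–B4, B4–B5, B5–B6, B6–B7, B7–B8, B8–B9, B9–B10, B10–B11, B11–B12
Each bag holds 4 vertices, so the decomposition has width 3, which upper-bounds the treewidth. For the lower bound: the 4 vertex sets {1,3,8}, {11}, {9}, {0,7,13,14} are disjoint, each induces a connected subgraph, and every pair is joined by at least one edge of G. Contracting each set to a single vertex therefore yields K_{4} as a minor, and since treewidth is minor-monotone, tw(G) ≥ tw(K_{4}) = 3. Therefore the treewidth is 3.

3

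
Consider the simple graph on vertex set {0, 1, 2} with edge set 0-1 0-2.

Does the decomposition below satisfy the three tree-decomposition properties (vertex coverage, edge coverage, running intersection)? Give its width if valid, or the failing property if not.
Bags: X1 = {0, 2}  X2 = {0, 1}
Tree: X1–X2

Vertex coverage: the bags together contain {0, 1, 2}, the full vertex set. Edge coverage: each edge of G has both endpoints in at least one bag. Running intersection: for every vertex, the bags containing it form a connected subtree. All three properties hold, so this is a valid tree decomposition of width max|bag| − 1 = 1, and hence tw(G) ≤ 1.

Yes; width 1.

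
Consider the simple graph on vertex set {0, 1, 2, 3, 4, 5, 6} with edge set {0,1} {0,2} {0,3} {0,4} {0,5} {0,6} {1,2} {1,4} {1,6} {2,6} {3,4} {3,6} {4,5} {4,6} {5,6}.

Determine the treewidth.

A width-3 tree decomposition is:
Bags: B1 = {0, 1, 2, 6}  B2 = {0, 1, 4, 6}  B3 = {0, 4, 5, 6}  B4 = {0, 3, 4, 6}
Tree: B1–B2, B2–B3, B3–B4
Every bag has size at most 4, so the width is 4 − 1 = 3 and tw(G) ≤ 3. Conversely, {0, 1, 2, 6} is a clique of size 4, and the vertices of any clique must share a bag in every tree decomposition; so some bag has ≥ 4 vertices and tw(G) ≥ 3. Hence tw(G) = 3 exactly.

3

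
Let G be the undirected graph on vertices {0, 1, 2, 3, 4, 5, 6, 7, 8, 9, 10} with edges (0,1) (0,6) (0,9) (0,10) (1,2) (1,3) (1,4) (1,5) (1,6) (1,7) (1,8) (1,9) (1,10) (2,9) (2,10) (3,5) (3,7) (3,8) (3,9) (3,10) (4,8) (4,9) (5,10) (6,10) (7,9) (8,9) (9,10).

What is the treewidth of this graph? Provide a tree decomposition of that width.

The largest bag has 4 vertices, giving width 3; this decomposition certifies tw(G) ≤ 3. On the other hand G contains the 4-clique {0, 1, 9, 10}. A clique must lie in a single bag of any decomposition, so no decomposition can have width below 3. Combining the bounds, tw(G) = 3.

Treewidth 3.
Bags: B1 = {1, 3, 9, 10}  B2 = {1, 3, 5, 10}  B3 = {1, 3, 7, 9}  B4 = {1, 3, 8, 9}  B5 = {0, 1, 9, 10}  B6 = {0, 1, 6, 10}  B7 = {1, 2, 9, 10}  B8 = {1, 4, 8, 9}
Tree: B1–B2, B1–B3, B3–B4, B1–B5, B5–B6, B1–B7, B4–B8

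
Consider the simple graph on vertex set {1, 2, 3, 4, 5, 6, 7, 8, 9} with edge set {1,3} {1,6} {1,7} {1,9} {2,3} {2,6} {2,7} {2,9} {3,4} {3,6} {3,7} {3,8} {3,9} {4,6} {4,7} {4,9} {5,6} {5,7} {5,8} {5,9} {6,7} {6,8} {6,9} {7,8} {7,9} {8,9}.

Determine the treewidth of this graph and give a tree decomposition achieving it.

Treewidth 4.
One such decomposition:
Bags: B1 = {5, 6, 7, 8, 9}  B2 = {3, 6, 7, 8, 9}  B3 = {2, 3, 6, 7, 9}  B4 = {3, 4, 6, 7, 9}  B5 = {1, 3, 6, 7, 9}
Tree: B1–B2, B2–B3, B2–B4, B3–B5

Every bag has size at most 5, so the width is 5 − 1 = 4 and tw(G) ≤ 4. For the lower bound, the 5 vertices {3, 6, 7, 8, 9} are pairwise adjacent, and any tree decomposition puts a clique entirely inside one bag — forcing width ≥ 4. Combining the bounds, tw(G) = 4.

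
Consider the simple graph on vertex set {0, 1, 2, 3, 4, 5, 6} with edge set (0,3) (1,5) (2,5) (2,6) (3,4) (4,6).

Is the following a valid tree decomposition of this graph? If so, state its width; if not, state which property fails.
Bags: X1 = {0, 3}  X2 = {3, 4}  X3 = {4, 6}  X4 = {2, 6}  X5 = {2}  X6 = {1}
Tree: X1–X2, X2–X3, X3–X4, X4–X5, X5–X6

No — vertex 5 appears in no bag.

A tree decomposition must satisfy three properties: every vertex lies in some bag; for every edge, both endpoints lie together in some bag; and for every vertex, the bags containing it form a connected subtree. Here vertex 5 appears in no bag, so the decomposition is invalid.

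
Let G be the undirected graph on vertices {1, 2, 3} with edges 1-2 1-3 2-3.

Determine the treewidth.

A width-2 tree decomposition is:
Bags: B1 = {1, 2, 3}
Tree: (single bag)
A single bag containing all 3 vertices is trivially a valid decomposition of width 2. For the lower bound, the 3 vertices {1, 2, 3} are pairwise adjacent, and any tree decomposition puts a clique entirely inside one bag — forcing width ≥ 2. Hence tw(G) = 2 exactly.

2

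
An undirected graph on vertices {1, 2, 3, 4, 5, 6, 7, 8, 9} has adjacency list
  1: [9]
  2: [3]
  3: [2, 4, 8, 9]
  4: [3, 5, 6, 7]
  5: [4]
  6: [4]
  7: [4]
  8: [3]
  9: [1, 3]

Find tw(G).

1

A width-1 tree decomposition is:
Bags: B1 = {4, 6}  B2 = {3, 4}  B3 = {2, 3}  B4 = {3, 9}  B5 = {3, 8}  B6 = {1, 9}  B7 = {4, 7}  B8 = {4, 5}
Tree: B1–B2, B2–B3, B3–B4, B4–B5, B4–B6, B1–B7, B2–B8
The largest bag has 2 vertices, giving width 1; this decomposition certifies tw(G) ≤ 1. G has an edge, so its treewidth is at least 1. Combining the bounds, tw(G) = 1.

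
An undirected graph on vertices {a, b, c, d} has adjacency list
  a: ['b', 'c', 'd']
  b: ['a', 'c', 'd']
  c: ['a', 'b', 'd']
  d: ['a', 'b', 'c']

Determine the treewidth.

A width-3 tree decomposition is:
Bags: B1 = {a, b, c, d}
Tree: (single bag)
A single bag containing all 4 vertices is trivially a valid decomposition of width 3. On the other hand G contains the 4-clique {a, b, c, d}. A clique must lie in a single bag of any decomposition, so no decomposition can have width below 3. Hence tw(G) = 3 exactly.

3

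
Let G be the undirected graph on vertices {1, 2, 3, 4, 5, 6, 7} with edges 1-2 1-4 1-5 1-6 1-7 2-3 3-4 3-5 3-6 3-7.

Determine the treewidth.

A width-2 tree decomposition is:
Bags: B1 = {1, 2, 3}  B2 = {1, 3, 6}  B3 = {1, 3, 5}  B4 = {1, 3, 7}  B5 = {1, 3, 4}
Tree: B1–B2, B2–B3, B3–B4, B4–B5
Every bag has size at most 3, so the width is 3 − 1 = 2 and tw(G) ≤ 2. For the lower bound, G contains the cycle 1–2–3–6–1, so G is not a forest; only forests have treewidth ≤ 1, hence tw(G) ≥ 2. Therefore the treewidth is 2.

2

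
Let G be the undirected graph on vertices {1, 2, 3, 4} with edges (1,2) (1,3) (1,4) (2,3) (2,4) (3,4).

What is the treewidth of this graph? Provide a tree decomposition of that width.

A single bag containing all 4 vertices is trivially a valid decomposition of width 3. On the other hand G contains the 4-clique {1, 2, 3, 4}. A clique must lie in a single bag of any decomposition, so no decomposition can have width below 3. Therefore the treewidth is 3.

Treewidth 3.
Bags: B1 = {1, 2, 3, 4}
Tree: (single bag)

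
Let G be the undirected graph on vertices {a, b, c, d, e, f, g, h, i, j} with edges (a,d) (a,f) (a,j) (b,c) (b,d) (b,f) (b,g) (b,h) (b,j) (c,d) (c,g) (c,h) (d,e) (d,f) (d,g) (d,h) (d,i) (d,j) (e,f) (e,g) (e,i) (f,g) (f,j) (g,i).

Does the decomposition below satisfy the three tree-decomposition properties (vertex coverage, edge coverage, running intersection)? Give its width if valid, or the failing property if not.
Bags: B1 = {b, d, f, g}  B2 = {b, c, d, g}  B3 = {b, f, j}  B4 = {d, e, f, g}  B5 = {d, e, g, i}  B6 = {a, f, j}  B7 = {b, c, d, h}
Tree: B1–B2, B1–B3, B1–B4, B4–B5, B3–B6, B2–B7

No — edge (d,j) lies in no bag.

A tree decomposition must satisfy three properties: every vertex lies in some bag; for every edge, both endpoints lie together in some bag; and for every vertex, the bags containing it form a connected subtree. Here edge (d,j) lies in no bag, so the decomposition is invalid.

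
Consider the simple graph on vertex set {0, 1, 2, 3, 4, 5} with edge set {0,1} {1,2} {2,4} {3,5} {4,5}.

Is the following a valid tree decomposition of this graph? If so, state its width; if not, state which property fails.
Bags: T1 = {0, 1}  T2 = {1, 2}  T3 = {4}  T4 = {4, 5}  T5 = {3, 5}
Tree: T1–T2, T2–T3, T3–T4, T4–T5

A tree decomposition must satisfy three properties: every vertex lies in some bag; for every edge, both endpoints lie together in some bag; and for every vertex, the bags containing it form a connected subtree. Here edge (2,4) lies in no bag, so the decomposition is invalid.

No — edge (2,4) lies in no bag.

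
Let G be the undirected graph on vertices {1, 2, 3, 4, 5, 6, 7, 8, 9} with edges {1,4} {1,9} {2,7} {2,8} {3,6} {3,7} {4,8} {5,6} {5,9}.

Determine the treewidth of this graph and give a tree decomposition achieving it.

Treewidth 2.
One such decomposition:
Bags: B1 = {2, 4, 8}  B2 = {2, 4, 7}  B3 = {3, 4, 7}  B4 = {3, 4, 6}  B5 = {4, 5, 6}  B6 = {4, 5, 9}  B7 = {1, 4, 9}
Tree: B1–B2, B2–B3, B3–B4, B4–B5, B5–B6, B6–B7

Every bag has size at most 3, so the width is 3 − 1 = 2 and tw(G) ≤ 2. Since 4–8–2–7–3–6–5–9–1–4 is a cycle in G, G is not acyclic. Forests are exactly the graphs of treewidth ≤ 1, so tw(G) ≥ 2. Hence tw(G) = 2 exactly.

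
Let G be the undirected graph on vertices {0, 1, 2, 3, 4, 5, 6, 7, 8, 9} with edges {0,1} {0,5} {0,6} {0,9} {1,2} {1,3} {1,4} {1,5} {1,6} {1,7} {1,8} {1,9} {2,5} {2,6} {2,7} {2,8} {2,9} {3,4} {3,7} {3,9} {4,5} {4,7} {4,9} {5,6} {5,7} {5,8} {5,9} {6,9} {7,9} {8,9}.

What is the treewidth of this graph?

A width-4 tree decomposition is:
Bags: B1 = {1, 4, 5, 7, 9}  B2 = {1, 2, 5, 7, 9}  B3 = {1, 3, 4, 7, 9}  B4 = {1, 2, 5, 6, 9}  B5 = {0, 1, 5, 6, 9}  B6 = {1, 2, 5, 8, 9}
Tree: B1–B2, B1–B3, B2–B4, B4–B5, B4–B6
The largest bag has 5 vertices, giving width 4; this decomposition certifies tw(G) ≤ 4. Conversely, {1, 3, 4, 7, 9} is a clique of size 5, and the vertices of any clique must share a bag in every tree decomposition; so some bag has ≥ 5 vertices and tw(G) ≥ 4. The upper and lower bounds meet at 4, so that is the treewidth.

4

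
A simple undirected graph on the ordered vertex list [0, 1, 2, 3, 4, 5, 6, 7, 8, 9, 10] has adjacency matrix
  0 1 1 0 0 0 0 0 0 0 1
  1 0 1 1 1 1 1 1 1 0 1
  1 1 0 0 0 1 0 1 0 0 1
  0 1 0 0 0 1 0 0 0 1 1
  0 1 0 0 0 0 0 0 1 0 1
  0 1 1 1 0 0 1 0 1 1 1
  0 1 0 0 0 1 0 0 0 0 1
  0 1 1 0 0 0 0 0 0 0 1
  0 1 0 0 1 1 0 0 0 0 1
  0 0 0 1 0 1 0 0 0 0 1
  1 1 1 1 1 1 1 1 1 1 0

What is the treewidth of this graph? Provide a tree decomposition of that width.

Every bag has size at most 4, so the width is 4 − 1 = 3 and tw(G) ≤ 3. On the other hand G contains the 4-clique {0, 1, 2, 10}. A clique must lie in a single bag of any decomposition, so no decomposition can have width below 3. Therefore the treewidth is 3.

Treewidth 3.
One optimal decomposition is:
Bags: B1 = {1, 3, 5, 10}  B2 = {1, 2, 5, 10}  B3 = {1, 5, 8, 10}  B4 = {1, 2, 7, 10}  B5 = {1, 5, 6, 10}  B6 = {1, 4, 8, 10}  B7 = {0, 1, 2, 10}  B8 = {3, 5, 9, 10}
Tree: B1–B2, B1–B3, B2–B4, B3–B5, B3–B6, B2–B7, B1–B8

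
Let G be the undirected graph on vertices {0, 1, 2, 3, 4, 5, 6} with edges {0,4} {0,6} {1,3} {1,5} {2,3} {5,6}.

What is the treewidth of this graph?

A width-1 tree decomposition is:
Bags: B1 = {2, 3}  B2 = {1, 3}  B3 = {1, 5}  B4 = {5, 6}  B5 = {0, 6}  B6 = {0, 4}
Tree: B1–B2, B2–B3, B3–B4, B4–B5, B5–B6
Each bag holds 2 vertices, so the decomposition has width 1, which upper-bounds the treewidth. G has an edge, so its treewidth is at least 1. Combining the bounds, tw(G) = 1.

1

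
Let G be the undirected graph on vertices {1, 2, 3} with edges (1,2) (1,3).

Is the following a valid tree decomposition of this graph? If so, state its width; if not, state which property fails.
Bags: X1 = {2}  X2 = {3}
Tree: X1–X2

A tree decomposition must satisfy three properties: every vertex lies in some bag; for every edge, both endpoints lie together in some bag; and for every vertex, the bags containing it form a connected subtree. Here vertex 1 appears in no bag, so the decomposition is invalid.

No — vertex 1 appears in no bag.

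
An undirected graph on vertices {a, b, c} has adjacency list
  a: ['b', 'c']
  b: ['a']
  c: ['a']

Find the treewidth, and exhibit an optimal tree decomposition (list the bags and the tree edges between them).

The largest bag has 2 vertices, giving width 1; this decomposition certifies tw(G) ≤ 1. G has an edge, so its treewidth is at least 1. The upper and lower bounds meet at 1, so that is the treewidth.

Treewidth 1.
Bags: B1 = {a, c}  B2 = {a, b}
Tree: B1–B2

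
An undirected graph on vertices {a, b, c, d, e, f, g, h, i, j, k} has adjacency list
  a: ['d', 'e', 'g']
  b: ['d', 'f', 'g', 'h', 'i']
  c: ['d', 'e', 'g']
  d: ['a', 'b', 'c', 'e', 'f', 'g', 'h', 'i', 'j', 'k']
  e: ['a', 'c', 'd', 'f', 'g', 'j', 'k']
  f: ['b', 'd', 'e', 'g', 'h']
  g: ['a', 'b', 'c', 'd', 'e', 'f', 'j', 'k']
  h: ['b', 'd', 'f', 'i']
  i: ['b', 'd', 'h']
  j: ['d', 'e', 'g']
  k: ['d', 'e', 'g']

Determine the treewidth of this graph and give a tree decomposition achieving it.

Each bag holds 4 vertices, so the decomposition has width 3, which upper-bounds the treewidth. Conversely, {d, e, f, g} is a clique of size 4, and the vertices of any clique must share a bag in every tree decomposition; so some bag has ≥ 4 vertices and tw(G) ≥ 3. The upper and lower bounds meet at 3, so that is the treewidth.

Treewidth 3.
One optimal decomposition is:
Bags: B1 = {d, e, g, k}  B2 = {d, e, g, j}  B3 = {d, e, f, g}  B4 = {c, d, e, g}  B5 = {b, d, f, g}  B6 = {b, d, f, h}  B7 = {a, d, e, g}  B8 = {b, d, h, i}
Tree: B1–B2, B1–B3, B2–B4, B3–B5, B5–B6, B1–B7, B6–B8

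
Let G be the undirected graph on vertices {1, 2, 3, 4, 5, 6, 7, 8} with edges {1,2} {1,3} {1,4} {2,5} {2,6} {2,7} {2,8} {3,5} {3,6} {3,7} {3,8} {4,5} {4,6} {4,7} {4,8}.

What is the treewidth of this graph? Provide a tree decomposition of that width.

Treewidth 3.
One optimal decomposition is:
Bags: B1 = {2, 3, 4, 5}  B2 = {1, 2, 3, 4}  B3 = {2, 3, 4, 6}  B4 = {2, 3, 4, 7}  B5 = {2, 3, 4, 8}
Tree: B1–B2, B2–B3, B3–B4, B4–B5

The largest bag has 4 vertices, giving width 3; this decomposition certifies tw(G) ≤ 3. For the lower bound: the 4 vertex sets {4,5}, {1,2}, {3}, {6} are disjoint, each induces a connected subgraph, and every pair is joined by at least one edge of G. Contracting each set to a single vertex therefore yields K_{4} as a minor, and since treewidth is minor-monotone, tw(G) ≥ tw(K_{4}) = 3. Hence tw(G) = 3 exactly.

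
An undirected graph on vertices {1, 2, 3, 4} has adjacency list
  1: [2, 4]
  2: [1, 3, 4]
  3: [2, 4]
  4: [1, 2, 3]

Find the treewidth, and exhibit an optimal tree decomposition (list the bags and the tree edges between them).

Treewidth 2.
Bags: B1 = {1, 2, 4}  B2 = {2, 3, 4}
Tree: B1–B2

Every bag has size at most 3, so the width is 3 − 1 = 2 and tw(G) ≤ 2. For the lower bound, the 3 vertices {1, 2, 4} are pairwise adjacent, and any tree decomposition puts a clique entirely inside one bag — forcing width ≥ 2. The upper and lower bounds meet at 2, so that is the treewidth.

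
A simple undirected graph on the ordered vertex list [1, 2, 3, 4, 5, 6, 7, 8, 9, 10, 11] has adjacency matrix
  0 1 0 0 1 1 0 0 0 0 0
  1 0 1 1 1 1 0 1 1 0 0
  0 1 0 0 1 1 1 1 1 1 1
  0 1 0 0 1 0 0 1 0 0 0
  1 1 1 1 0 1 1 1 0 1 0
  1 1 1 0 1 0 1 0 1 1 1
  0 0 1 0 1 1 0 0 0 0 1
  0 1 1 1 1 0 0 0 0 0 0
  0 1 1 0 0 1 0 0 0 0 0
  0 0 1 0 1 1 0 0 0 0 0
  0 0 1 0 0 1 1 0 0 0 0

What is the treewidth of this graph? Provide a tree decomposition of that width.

Treewidth 3.
One such decomposition:
Bags: B1 = {2, 3, 5, 6}  B2 = {1, 2, 5, 6}  B3 = {2, 3, 5, 8}  B4 = {3, 5, 6, 7}  B5 = {3, 6, 7, 11}  B6 = {3, 5, 6, 10}  B7 = {2, 4, 5, 8}  B8 = {2, 3, 6, 9}
Tree: B1–B2, B1–B3, B1–B4, B4–B5, B4–B6, B3–B7, B1–B8

Each bag holds 4 vertices, so the decomposition has width 3, which upper-bounds the treewidth. For the lower bound, the 4 vertices {1, 2, 5, 6} are pairwise adjacent, and any tree decomposition puts a clique entirely inside one bag — forcing width ≥ 3. Hence tw(G) = 3 exactly.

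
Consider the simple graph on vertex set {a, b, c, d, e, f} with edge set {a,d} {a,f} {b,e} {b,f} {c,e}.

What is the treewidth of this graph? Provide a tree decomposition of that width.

Every bag has size at most 2, so the width is 2 − 1 = 1 and tw(G) ≤ 1. Since G has at least one edge (e.g. d–a), it is not an edgeless graph, so tw(G) ≥ 1. Therefore the treewidth is 1.

Treewidth 1.
One optimal decomposition is:
Bags: B1 = {a, d}  B2 = {a, f}  B3 = {b, f}  B4 = {b, e}  B5 = {c, e}
Tree: B1–B2, B2–B3, B3–B4, B4–B5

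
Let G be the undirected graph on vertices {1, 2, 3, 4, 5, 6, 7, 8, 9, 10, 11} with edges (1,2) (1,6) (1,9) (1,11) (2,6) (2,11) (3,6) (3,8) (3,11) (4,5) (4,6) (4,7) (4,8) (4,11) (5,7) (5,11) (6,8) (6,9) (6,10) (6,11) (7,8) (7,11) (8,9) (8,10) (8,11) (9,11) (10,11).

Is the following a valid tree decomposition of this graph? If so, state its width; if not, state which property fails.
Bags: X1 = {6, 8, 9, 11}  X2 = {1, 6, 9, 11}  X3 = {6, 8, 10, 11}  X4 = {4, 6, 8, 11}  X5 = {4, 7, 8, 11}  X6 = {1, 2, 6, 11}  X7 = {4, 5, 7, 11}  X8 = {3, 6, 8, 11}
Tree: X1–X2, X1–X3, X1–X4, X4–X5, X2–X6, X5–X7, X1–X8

Yes; width 3.

Checking the three conditions: (i) the bags cover all of {1, 2, 3, 4, 5, 6, 7, 8, 9, 10, 11}; (ii) for each edge, some bag contains both endpoints; (iii) the bags containing any fixed vertex form a subtree. All hold, so the decomposition is valid with width 4 − 1 = 3.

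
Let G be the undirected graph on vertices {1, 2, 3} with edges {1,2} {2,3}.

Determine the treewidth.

1

A width-1 tree decomposition is:
Bags: B1 = {1, 2}  B2 = {2, 3}
Tree: B1–B2
Each bag holds 2 vertices, so the decomposition has width 1, which upper-bounds the treewidth. Since G has at least one edge (e.g. 2–1), it is not an edgeless graph, so tw(G) ≥ 1. Therefore the treewidth is 1.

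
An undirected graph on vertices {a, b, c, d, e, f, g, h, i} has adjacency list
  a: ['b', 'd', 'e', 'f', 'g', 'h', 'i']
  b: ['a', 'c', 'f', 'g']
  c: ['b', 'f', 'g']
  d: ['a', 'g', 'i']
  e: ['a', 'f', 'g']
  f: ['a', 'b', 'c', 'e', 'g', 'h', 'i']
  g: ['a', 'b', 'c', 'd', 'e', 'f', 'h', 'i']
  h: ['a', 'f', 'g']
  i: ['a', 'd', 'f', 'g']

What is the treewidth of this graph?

A width-3 tree decomposition is:
Bags: B1 = {a, f, g, i}  B2 = {a, b, f, g}  B3 = {b, c, f, g}  B4 = {a, e, f, g}  B5 = {a, f, g, h}  B6 = {a, d, g, i}
Tree: B1–B2, B2–B3, B2–B4, B4–B5, B1–B6
Every bag has size at most 4, so the width is 4 − 1 = 3 and tw(G) ≤ 3. Conversely, {a, d, g, i} is a clique of size 4, and the vertices of any clique must share a bag in every tree decomposition; so some bag has ≥ 4 vertices and tw(G) ≥ 3. Combining the bounds, tw(G) = 3.

3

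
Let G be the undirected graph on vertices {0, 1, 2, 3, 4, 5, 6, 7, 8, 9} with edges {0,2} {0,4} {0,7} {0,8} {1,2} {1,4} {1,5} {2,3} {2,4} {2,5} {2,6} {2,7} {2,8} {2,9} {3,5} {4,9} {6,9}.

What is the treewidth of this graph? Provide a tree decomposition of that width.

Every bag has size at most 3, so the width is 3 − 1 = 2 and tw(G) ≤ 2. On the other hand G contains the 3-clique {0, 2, 8}. A clique must lie in a single bag of any decomposition, so no decomposition can have width below 2. The upper and lower bounds meet at 2, so that is the treewidth.

Treewidth 2.
One optimal decomposition is:
Bags: B1 = {2, 4, 9}  B2 = {0, 2, 4}  B3 = {2, 6, 9}  B4 = {1, 2, 4}  B5 = {0, 2, 7}  B6 = {0, 2, 8}  B7 = {1, 2, 5}  B8 = {2, 3, 5}
Tree: B1–B2, B1–B3, B1–B4, B2–B5, B5–B6, B4–B7, B7–B8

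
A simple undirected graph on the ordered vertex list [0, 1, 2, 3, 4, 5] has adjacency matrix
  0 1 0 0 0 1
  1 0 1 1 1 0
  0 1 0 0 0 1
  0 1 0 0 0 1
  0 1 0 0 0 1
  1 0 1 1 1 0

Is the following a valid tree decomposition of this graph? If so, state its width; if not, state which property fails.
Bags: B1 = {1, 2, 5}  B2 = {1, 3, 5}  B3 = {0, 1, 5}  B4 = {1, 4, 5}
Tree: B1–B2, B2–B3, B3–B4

Every vertex of G appears in some bag (union = {0, 1, 2, 3, 4, 5}); every edge is covered by a bag; and for each vertex v the set of bags containing v is connected in the bag tree. The decomposition is therefore valid. The largest bag has 3 vertices, so the width is 2.

Yes; width 2.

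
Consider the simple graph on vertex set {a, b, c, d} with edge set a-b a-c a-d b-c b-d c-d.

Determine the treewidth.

A width-3 tree decomposition is:
Bags: B1 = {a, b, c, d}
Tree: (single bag)
With just one bag of size 4, the width is 4 − 1 = 3, so tw(G) ≤ 3. Conversely, {a, b, c, d} is a clique of size 4, and the vertices of any clique must share a bag in every tree decomposition; so some bag has ≥ 4 vertices and tw(G) ≥ 3. Therefore the treewidth is 3.

3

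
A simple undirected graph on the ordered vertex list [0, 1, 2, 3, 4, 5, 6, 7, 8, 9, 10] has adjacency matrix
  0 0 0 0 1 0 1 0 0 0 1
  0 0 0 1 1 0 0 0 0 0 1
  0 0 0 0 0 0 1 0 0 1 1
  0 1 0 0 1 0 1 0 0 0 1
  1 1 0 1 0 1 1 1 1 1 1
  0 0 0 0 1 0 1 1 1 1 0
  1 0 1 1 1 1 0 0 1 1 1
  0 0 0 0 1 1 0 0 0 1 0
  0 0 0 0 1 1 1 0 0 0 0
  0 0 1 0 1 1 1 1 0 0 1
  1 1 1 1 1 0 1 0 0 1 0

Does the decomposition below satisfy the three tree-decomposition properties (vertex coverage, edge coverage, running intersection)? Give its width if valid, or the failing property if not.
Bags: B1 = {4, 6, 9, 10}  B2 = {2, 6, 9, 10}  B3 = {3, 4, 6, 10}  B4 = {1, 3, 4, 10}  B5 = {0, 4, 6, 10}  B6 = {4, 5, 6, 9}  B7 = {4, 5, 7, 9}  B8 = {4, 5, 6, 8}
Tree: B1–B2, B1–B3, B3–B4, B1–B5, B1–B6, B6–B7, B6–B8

Yes; width 3.

Every vertex of G appears in some bag (union = {0, 1, 2, 3, 4, 5, 6, 7, 8, 9, 10}); every edge is covered by a bag; and for each vertex v the set of bags containing v is connected in the bag tree. The decomposition is therefore valid. The largest bag has 4 vertices, so the width is 3.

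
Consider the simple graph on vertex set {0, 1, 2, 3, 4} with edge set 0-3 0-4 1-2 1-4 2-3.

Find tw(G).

2

A width-2 tree decomposition is:
Bags: B1 = {1, 2, 3}  B2 = {0, 1, 3}  B3 = {0, 1, 4}
Tree: B1–B2, B2–B3
Each bag holds 3 vertices, so the decomposition has width 2, which upper-bounds the treewidth. For the lower bound, G contains the cycle 1–2–3–0–4–1, so G is not a forest; only forests have treewidth ≤ 1, hence tw(G) ≥ 2. Therefore the treewidth is 2.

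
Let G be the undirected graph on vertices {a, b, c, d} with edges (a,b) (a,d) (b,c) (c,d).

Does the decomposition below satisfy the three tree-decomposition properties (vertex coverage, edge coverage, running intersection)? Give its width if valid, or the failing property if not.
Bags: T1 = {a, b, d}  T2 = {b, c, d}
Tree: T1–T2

Checking the three conditions: (i) the bags cover all of {a, b, c, d}; (ii) for each edge, some bag contains both endpoints; (iii) the bags containing any fixed vertex form a subtree. All hold, so the decomposition is valid with width 3 − 1 = 2.

Yes; width 2.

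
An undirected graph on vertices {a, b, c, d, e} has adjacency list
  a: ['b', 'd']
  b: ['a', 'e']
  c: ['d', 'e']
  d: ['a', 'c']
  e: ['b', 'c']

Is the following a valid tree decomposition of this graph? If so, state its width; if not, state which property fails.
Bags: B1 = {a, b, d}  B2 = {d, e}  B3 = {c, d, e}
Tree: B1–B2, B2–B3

No — edge (b,e) lies in no bag.

A tree decomposition must satisfy three properties: every vertex lies in some bag; for every edge, both endpoints lie together in some bag; and for every vertex, the bags containing it form a connected subtree. Here edge (b,e) lies in no bag, so the decomposition is invalid.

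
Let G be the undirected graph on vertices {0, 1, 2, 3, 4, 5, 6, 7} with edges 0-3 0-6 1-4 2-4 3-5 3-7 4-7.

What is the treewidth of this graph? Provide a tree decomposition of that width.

Every bag has size at most 2, so the width is 2 − 1 = 1 and tw(G) ≤ 1. Any graph with an edge has treewidth ≥ 1, and G has the edge 3–0. Combining the bounds, tw(G) = 1.

Treewidth 1.
One optimal decomposition is:
Bags: B1 = {0, 3}  B2 = {0, 6}  B3 = {3, 7}  B4 = {4, 7}  B5 = {3, 5}  B6 = {1, 4}  B7 = {2, 4}
Tree: B1–B2, B1–B3, B3–B4, B3–B5, B4–B6, B4–B7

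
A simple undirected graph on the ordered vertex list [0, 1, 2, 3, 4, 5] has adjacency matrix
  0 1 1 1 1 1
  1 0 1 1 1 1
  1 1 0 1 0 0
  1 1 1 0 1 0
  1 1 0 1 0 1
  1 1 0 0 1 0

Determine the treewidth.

A width-3 tree decomposition is:
Bags: B1 = {0, 1, 2, 3}  B2 = {0, 1, 3, 4}  B3 = {0, 1, 4, 5}
Tree: B1–B2, B2–B3
Every bag has size at most 4, so the width is 4 − 1 = 3 and tw(G) ≤ 3. Conversely, {0, 1, 2, 3} is a clique of size 4, and the vertices of any clique must share a bag in every tree decomposition; so some bag has ≥ 4 vertices and tw(G) ≥ 3. Hence tw(G) = 3 exactly.

3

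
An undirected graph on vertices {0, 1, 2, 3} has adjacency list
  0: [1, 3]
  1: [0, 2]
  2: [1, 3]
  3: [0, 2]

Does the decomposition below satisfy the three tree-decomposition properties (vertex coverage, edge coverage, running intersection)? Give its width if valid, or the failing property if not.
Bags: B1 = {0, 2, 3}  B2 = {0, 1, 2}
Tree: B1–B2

Yes; width 2.

Vertex coverage: the bags together contain {0, 1, 2, 3}, the full vertex set. Edge coverage: each edge of G has both endpoints in at least one bag. Running intersection: for every vertex, the bags containing it form a connected subtree. All three properties hold, so this is a valid tree decomposition of width max|bag| − 1 = 2, and hence tw(G) ≤ 2.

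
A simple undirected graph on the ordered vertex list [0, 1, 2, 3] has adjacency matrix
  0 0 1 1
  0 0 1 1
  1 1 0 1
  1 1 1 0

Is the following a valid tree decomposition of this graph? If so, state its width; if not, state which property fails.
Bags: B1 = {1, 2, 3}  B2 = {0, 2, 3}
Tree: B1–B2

Yes; width 2.

Vertex coverage: the bags together contain {0, 1, 2, 3}, the full vertex set. Edge coverage: each edge of G has both endpoints in at least one bag. Running intersection: for every vertex, the bags containing it form a connected subtree. All three properties hold, so this is a valid tree decomposition of width max|bag| − 1 = 2, and hence tw(G) ≤ 2.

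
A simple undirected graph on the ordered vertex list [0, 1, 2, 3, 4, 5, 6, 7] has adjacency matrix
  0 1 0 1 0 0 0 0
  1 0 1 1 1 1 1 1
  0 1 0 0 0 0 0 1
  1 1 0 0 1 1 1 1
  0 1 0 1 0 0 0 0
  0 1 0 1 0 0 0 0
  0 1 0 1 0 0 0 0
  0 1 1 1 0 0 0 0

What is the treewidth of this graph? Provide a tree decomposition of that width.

Each bag holds 3 vertices, so the decomposition has width 2, which upper-bounds the treewidth. Conversely, {1, 2, 7} is a clique of size 3, and the vertices of any clique must share a bag in every tree decomposition; so some bag has ≥ 3 vertices and tw(G) ≥ 2. Therefore the treewidth is 2.

Treewidth 2.
Bags: B1 = {1, 3, 5}  B2 = {0, 1, 3}  B3 = {1, 3, 6}  B4 = {1, 3, 7}  B5 = {1, 3, 4}  B6 = {1, 2, 7}
Tree: B1–B2, B2–B3, B1–B4, B3–B5, B4–B6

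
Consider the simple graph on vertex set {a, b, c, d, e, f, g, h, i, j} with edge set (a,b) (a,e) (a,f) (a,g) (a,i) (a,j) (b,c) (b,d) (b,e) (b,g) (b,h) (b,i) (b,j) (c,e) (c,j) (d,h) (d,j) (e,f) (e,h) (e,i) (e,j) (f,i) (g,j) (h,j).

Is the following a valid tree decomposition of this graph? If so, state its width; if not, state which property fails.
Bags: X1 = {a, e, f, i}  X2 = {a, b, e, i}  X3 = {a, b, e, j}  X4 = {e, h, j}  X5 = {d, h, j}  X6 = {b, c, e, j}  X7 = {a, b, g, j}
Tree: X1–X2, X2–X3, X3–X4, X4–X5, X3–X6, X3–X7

No — edge (b,h) lies in no bag.

A tree decomposition must satisfy three properties: every vertex lies in some bag; for every edge, both endpoints lie together in some bag; and for every vertex, the bags containing it form a connected subtree. Here edge (b,h) lies in no bag, so the decomposition is invalid.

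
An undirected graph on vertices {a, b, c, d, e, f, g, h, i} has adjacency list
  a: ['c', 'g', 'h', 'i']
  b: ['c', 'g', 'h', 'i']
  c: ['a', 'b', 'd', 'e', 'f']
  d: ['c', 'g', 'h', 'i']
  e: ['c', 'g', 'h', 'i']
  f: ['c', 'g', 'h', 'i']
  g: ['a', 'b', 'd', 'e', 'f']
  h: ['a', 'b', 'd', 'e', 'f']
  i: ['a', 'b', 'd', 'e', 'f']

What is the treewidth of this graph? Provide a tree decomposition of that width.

The largest bag has 5 vertices, giving width 4; this decomposition certifies tw(G) ≤ 4. For the lower bound: the 5 vertex sets {b,i}, {e,h}, {d,g}, {c}, {f} are disjoint, each induces a connected subgraph, and every pair is joined by at least one edge of G. Contracting each set to a single vertex therefore yields K_{5} as a minor, and since treewidth is minor-monotone, tw(G) ≥ tw(K_{5}) = 4. The upper and lower bounds meet at 4, so that is the treewidth.

Treewidth 4.
Bags: B1 = {b, c, g, h, i}  B2 = {c, e, g, h, i}  B3 = {c, d, g, h, i}  B4 = {c, f, g, h, i}  B5 = {a, c, g, h, i}
Tree: B1–B2, B2–B3, B3–B4, B4–B5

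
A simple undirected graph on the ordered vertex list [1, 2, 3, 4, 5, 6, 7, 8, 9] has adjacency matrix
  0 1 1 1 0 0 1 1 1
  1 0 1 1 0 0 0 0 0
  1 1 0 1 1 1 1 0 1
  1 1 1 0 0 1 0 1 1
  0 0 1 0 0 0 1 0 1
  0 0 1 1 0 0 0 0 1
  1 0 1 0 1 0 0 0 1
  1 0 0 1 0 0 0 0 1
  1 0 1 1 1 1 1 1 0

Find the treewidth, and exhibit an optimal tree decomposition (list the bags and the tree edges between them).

Treewidth 3.
One such decomposition:
Bags: B1 = {1, 3, 4, 9}  B2 = {1, 3, 7, 9}  B3 = {1, 4, 8, 9}  B4 = {3, 4, 6, 9}  B5 = {3, 5, 7, 9}  B6 = {1, 2, 3, 4}
Tree: B1–B2, B1–B3, B1–B4, B2–B5, B1–B6

The largest bag has 4 vertices, giving width 3; this decomposition certifies tw(G) ≤ 3. Conversely, {1, 4, 8, 9} is a clique of size 4, and the vertices of any clique must share a bag in every tree decomposition; so some bag has ≥ 4 vertices and tw(G) ≥ 3. Hence tw(G) = 3 exactly.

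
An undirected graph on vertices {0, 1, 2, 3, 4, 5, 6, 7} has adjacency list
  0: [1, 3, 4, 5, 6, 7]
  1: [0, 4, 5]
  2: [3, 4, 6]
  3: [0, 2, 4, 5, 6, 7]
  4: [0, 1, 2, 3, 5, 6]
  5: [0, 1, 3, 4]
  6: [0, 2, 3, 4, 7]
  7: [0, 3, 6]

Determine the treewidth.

A width-3 tree decomposition is:
Bags: B1 = {0, 3, 4, 5}  B2 = {0, 3, 4, 6}  B3 = {0, 1, 4, 5}  B4 = {0, 3, 6, 7}  B5 = {2, 3, 4, 6}
Tree: B1–B2, B1–B3, B2–B4, B2–B5
Every bag has size at most 4, so the width is 4 − 1 = 3 and tw(G) ≤ 3. On the other hand G contains the 4-clique {0, 1, 4, 5}. A clique must lie in a single bag of any decomposition, so no decomposition can have width below 3. Therefore the treewidth is 3.

3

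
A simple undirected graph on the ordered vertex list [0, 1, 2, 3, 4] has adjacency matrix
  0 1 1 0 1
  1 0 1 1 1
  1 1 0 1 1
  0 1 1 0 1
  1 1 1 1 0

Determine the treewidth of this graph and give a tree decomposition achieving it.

Treewidth 3.
Bags: B1 = {1, 2, 3, 4}  B2 = {0, 1, 2, 4}
Tree: B1–B2

Every bag has size at most 4, so the width is 4 − 1 = 3 and tw(G) ≤ 3. For the lower bound, the 4 vertices {0, 1, 2, 4} are pairwise adjacent, and any tree decomposition puts a clique entirely inside one bag — forcing width ≥ 3. Combining the bounds, tw(G) = 3.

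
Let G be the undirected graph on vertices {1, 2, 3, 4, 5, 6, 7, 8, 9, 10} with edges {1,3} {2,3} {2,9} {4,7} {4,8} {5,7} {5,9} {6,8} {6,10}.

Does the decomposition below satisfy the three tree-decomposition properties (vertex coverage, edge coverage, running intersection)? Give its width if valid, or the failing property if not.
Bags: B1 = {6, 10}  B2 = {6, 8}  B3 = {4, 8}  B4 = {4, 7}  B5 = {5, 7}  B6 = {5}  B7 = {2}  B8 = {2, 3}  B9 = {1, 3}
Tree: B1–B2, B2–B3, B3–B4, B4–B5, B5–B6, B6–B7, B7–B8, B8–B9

A tree decomposition must satisfy three properties: every vertex lies in some bag; for every edge, both endpoints lie together in some bag; and for every vertex, the bags containing it form a connected subtree. Here vertex 9 appears in no bag, so the decomposition is invalid.

No — vertex 9 appears in no bag.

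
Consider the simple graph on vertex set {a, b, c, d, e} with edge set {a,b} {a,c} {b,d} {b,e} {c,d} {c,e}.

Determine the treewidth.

2

A width-2 tree decomposition is:
Bags: B1 = {b, c, e}  B2 = {b, c, d}  B3 = {a, b, c}
Tree: B1–B2, B2–B3
Each bag holds 3 vertices, so the decomposition has width 2, which upper-bounds the treewidth. The edges c–e–b–d–c form a cycle, so G is not a tree and its treewidth is at least 2. Hence tw(G) = 2 exactly.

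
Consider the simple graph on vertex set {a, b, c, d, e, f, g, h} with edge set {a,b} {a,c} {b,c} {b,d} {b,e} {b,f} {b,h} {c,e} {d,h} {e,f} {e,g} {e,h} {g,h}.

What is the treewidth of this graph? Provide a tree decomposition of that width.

Treewidth 2.
One such decomposition:
Bags: B1 = {a, b, c}  B2 = {b, c, e}  B3 = {b, e, f}  B4 = {b, e, h}  B5 = {b, d, h}  B6 = {e, g, h}
Tree: B1–B2, B2–B3, B3–B4, B4–B5, B4–B6

Each bag holds 3 vertices, so the decomposition has width 2, which upper-bounds the treewidth. For the lower bound, the 3 vertices {e, g, h} are pairwise adjacent, and any tree decomposition puts a clique entirely inside one bag — forcing width ≥ 2. Therefore the treewidth is 2.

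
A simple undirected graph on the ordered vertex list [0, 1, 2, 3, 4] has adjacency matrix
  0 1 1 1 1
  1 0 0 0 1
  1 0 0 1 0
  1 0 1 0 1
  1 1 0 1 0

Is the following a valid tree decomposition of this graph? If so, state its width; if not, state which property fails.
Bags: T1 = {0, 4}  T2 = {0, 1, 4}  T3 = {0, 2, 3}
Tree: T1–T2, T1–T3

No — edge (3,4) lies in no bag.

A tree decomposition must satisfy three properties: every vertex lies in some bag; for every edge, both endpoints lie together in some bag; and for every vertex, the bags containing it form a connected subtree. Here edge (3,4) lies in no bag, so the decomposition is invalid.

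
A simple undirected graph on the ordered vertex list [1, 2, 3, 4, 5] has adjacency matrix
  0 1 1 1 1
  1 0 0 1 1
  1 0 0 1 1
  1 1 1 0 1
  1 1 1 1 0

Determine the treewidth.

3

A width-3 tree decomposition is:
Bags: B1 = {1, 3, 4, 5}  B2 = {1, 2, 4, 5}
Tree: B1–B2
Every bag has size at most 4, so the width is 4 − 1 = 3 and tw(G) ≤ 3. On the other hand G contains the 4-clique {1, 2, 4, 5}. A clique must lie in a single bag of any decomposition, so no decomposition can have width below 3. Hence tw(G) = 3 exactly.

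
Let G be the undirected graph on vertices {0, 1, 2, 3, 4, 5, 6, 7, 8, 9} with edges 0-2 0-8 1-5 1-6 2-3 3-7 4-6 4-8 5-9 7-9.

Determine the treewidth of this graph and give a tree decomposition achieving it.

Each bag holds 3 vertices, so the decomposition has width 2, which upper-bounds the treewidth. Since 4–8–0–2–3–7–9–5–1–6–4 is a cycle in G, G is not acyclic. Forests are exactly the graphs of treewidth ≤ 1, so tw(G) ≥ 2. Combining the bounds, tw(G) = 2.

Treewidth 2.
One such decomposition:
Bags: B1 = {0, 4, 8}  B2 = {0, 2, 4}  B3 = {2, 3, 4}  B4 = {3, 4, 7}  B5 = {4, 7, 9}  B6 = {4, 5, 9}  B7 = {1, 4, 5}  B8 = {1, 4, 6}
Tree: B1–B2, B2–B3, B3–B4, B4–B5, B5–B6, B6–B7, B7–B8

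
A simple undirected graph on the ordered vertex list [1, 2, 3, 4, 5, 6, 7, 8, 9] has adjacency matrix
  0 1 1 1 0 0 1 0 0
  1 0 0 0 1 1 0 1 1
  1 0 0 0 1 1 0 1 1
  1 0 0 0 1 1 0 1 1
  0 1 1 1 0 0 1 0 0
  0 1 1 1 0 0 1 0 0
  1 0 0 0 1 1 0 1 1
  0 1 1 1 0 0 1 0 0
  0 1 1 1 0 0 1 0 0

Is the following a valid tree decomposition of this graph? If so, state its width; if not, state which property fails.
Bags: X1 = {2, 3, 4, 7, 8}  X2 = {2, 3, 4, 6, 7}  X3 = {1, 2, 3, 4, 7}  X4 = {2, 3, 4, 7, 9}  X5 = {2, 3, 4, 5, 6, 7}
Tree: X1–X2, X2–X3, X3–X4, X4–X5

A tree decomposition must satisfy three properties: every vertex lies in some bag; for every edge, both endpoints lie together in some bag; and for every vertex, the bags containing it form a connected subtree. Here bags containing vertex 6 are not connected in the tree, so the decomposition is invalid.

No — bags containing vertex 6 are not connected in the tree.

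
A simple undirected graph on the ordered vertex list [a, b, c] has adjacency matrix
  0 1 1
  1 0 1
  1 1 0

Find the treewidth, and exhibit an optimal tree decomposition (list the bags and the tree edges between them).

Treewidth 2.
One optimal decomposition is:
Bags: B1 = {a, b, c}
Tree: (single bag)

A single bag containing all 3 vertices is trivially a valid decomposition of width 2. On the other hand G contains the 3-clique {a, b, c}. A clique must lie in a single bag of any decomposition, so no decomposition can have width below 2. Hence tw(G) = 2 exactly.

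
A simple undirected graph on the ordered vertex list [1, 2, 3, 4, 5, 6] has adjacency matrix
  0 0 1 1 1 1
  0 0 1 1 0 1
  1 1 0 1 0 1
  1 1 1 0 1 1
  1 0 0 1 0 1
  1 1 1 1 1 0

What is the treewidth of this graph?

A width-3 tree decomposition is:
Bags: B1 = {2, 3, 4, 6}  B2 = {1, 3, 4, 6}  B3 = {1, 4, 5, 6}
Tree: B1–B2, B2–B3
Every bag has size at most 4, so the width is 4 − 1 = 3 and tw(G) ≤ 3. Conversely, {1, 3, 4, 6} is a clique of size 4, and the vertices of any clique must share a bag in every tree decomposition; so some bag has ≥ 4 vertices and tw(G) ≥ 3. The upper and lower bounds meet at 3, so that is the treewidth.

3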